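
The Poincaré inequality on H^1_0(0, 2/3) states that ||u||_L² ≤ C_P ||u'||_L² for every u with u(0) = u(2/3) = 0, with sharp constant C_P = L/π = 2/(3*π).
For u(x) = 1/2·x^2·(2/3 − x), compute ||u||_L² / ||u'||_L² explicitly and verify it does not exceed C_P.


||u||_L² / ||u'||_L² = sqrt(14)/21 < C_P = 2/(3*π).

u(x) = 1/2·x^2·(2/3 − x), so u'(x) = x*(4 - 9*x)/6.
u(x) = 1/2·x^2·(2/3 − x) vanishes at x = 0 and x = 2/3, so u ∈ H^1_0(0, 2/3). Differentiate via the product rule and integrate the resulting polynomials term by term.
  ∫_0^2/3 u² dx = ∫_0^2/3 (x^6/4 - x^5/3 + x^4/9) dx. Term by term:
    ∫_0^2/3 x^6/4 dx = 32/15309;  ∫_0^2/3 -x^5/3 dx = -32/6561;  ∫_0^2/3 x^4/9 dx = 32/10935.
  Sum: 32/15309 − 32/6561 + 32/10935 = 32/229635.
  ∫_0^2/3 (u')² dx = ∫_0^2/3 (9*x^4/4 - 2*x^3 + 4*x^2/9) dx. Term by term:
    ∫_0^2/3 9*x^4/4 dx = 8/135;  ∫_0^2/3 -2*x^3 dx = -8/81;  ∫_0^2/3 4*x^2/9 dx = 32/729.
  Sum: 8/135 − 8/81 + 32/729 = 16/3645.
∫_0^2/3 u² dx = 32/229635, so ||u||_L² = 4*sqrt(70)/2835.
∫_0^2/3 (u')² dx = 16/3645, so ||u'||_L² = 4*sqrt(5)/135.
Ratio ||u||_L² / ||u'||_L² = sqrt(14)/21.
Sharp Poincaré constant on H^1_0(0, 2/3) is C_P = L/π = 2/(3*π), achieved by sin(3*π/2·x).
A polynomial bump cannot attain the sharp Poincaré constant (only the first sine eigenfunction does), so the ratio is strictly less than C_P, consistent with ||u||_L² ≤ C_P ||u'||_L².


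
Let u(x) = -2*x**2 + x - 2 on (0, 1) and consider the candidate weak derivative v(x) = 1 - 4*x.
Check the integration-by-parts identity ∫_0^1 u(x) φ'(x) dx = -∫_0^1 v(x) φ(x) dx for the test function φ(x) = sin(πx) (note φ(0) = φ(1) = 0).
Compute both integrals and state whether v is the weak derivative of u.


LHS = 2/π, RHS = 2/π. Yes, v = u' weakly.

u(x) = -2*x**2 + x - 2, classical derivative u'(x) = 1 - 4*x.
φ(x) = sin(πx), so φ'(x) = π*cos(π*x).
Note φ(0) = φ(1) = 0, so the boundary term u·φ vanishes.
LHS = ∫_0^1 u(x) φ'(x) dx = ∫_0^1 (-2*π*x^2*cos(π*x) + π*x*cos(π*x) - 2*π*cos(π*x)) dx. Term by term:
  ∫_0^1 -2*π*cos(π*x) dx = 0;  ∫_0^1 π*x*cos(π*x) dx = -2/π;  ∫_0^1 -2*π*x^2*cos(π*x) dx = 4/π.
Sum: 0 − 2/π + 4/π = 2/π.
So LHS = 2/π.
∫_0^1 v(x) φ(x) dx = ∫_0^1 (-4*x*sin(π*x) + sin(π*x)) dx. Term by term:
  ∫_0^1 -4*x*sin(π*x) dx = -4/π;  ∫_0^1 sin(π*x) dx = 2/π.
Sum: -4/π + 2/π = -2/π.
So RHS = -∫_0^1 v(x) φ(x) dx = 2/π.
LHS = RHS, so the identity holds for this test φ.
Moreover u is smooth here and v(x) = u'(x) = 1 - 4*x pointwise, so the identity holds for every test function. Hence v is the weak derivative of u.


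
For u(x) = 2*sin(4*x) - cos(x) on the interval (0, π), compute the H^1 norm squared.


||u||_{H^1(0,π)}^2 = -64/15 + 35*π

u'(x) = sin(x) + 8*cos(4*x).
Expand u² and (u')² and integrate term by term on (0, π), using: for integers n ≥ 1, ∫_0^π sin²(nx) dx = ∫_0^π cos²(nx) dx = π/2; for n ≠ n', ∫_0^π sin(nx)sin(n'x) dx = ∫_0^π cos(nx)cos(n'x) dx = 0; and by product-to-sum, ∫_0^π sin(nx)cos(n'x) dx = ½∫_0^π [sin((n+n')x) + sin((n−n')x)] dx, which is 0 when n+n' is even and 2n/(n²−n'²) when n+n' is odd (it need not vanish on (0, π)).
  u² squared terms: (-1)²·∫cos(x)² dx = 1·π/2 = π/2;  (2)²·∫sin(4x)² dx = 4·π/2 = 2*π.
  u² cross terms: 2·(-1)·(2)·∫cos(x)·sin(4x) dx = -4·(8/15) = -32/15.
  So ∫_0^π u² dx = π/2 + 2*π − 32/15 = -32/15 + 5*π/2.
  (u')² squared terms: (8)²·∫cos(4x)² dx = 64·π/2 = 32*π;  (1)²·∫sin(x)² dx = 1·π/2 = π/2.
  (u')² cross terms: 2·(8)·(1)·∫cos(4x)·sin(x) dx = 16·(-2/15) = -32/15.
  So ∫_0^π (u')² dx = 32*π + π/2 − 32/15 = -32/15 + 65*π/2.
||u||_{H^1}^2 = (-32/15 + 5*π/2) + (-32/15 + 65*π/2) = -64/15 + 35*π.


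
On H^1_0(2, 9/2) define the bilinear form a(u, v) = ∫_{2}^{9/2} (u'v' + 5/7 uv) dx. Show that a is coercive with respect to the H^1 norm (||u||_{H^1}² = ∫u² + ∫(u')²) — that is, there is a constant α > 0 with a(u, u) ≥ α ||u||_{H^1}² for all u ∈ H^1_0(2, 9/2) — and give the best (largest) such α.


α = (125 + 28*π^2)/(7*(25 + 4*π^2))

Coercivity of a(·,·) on H^1_0(2, 9/2) means a(u, u) ≥ α ||u||_{H^1}² for every u ∈ H^1_0.
The interval has length L = 5/2, and Poincaré/coercivity depend only on L. Here a(u, u) = ∫(u')² + (5/7)·∫u².
Here 0 < c = 5/7 < 1. The condition a(u,u) ≥ α||u||_{H^1}² reads (1−α)∫(u')² ≥ (α−c)∫u². Any admissible α is ≤ 1 (rapidly oscillating u have ∫u²/∫(u')² → 0), and α = 1 would force 0 ≥ (1−c)∫u², impossible since c < 1; so 1−α > 0. By the sharp Poincaré inequality on H^1_0 of an interval of length L, ∫(u')² ≥ (π/L)²∫u² with equality for the first sine mode sin(π(x−x₀)/L) (x₀ the left endpoint), so the inequality holds for all u iff (1−α)(π/L)² ≥ α − c, i.e. α ≤ ((π/L)² + c)/((π/L)² + 1) = (1 + c(L/π)²)/(1 + (L/π)²). With (π/L)² = 4*π^2/25 and c = 5/7, the largest admissible constant is α = ((π/L)² + c)/((π/L)² + 1).
Simplifying, α = (125 + 28*π^2)/(7*(25 + 4*π^2)).


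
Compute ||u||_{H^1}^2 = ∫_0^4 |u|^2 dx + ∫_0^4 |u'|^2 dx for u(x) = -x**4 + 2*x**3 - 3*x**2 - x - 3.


||u||_{H^1}^2 = 2122888/63

The H^1 norm (squared) on an interval (0, L) is
  ||u||_{H^1}^2 = ∫_0^L u(x)^2 dx + ∫_0^L u'(x)^2 dx.
Compute u'(x) = -4*x**3 + 6*x**2 - 6*x - 1.
Then u(x)^2 = x**8 - 4*x**7 + 10*x**6 - 10*x**5 + 11*x**4 - 6*x**3 + 19*x**2 + 6*x + 9 and u'(x)^2 = 16*x**6 - 48*x**5 + 84*x**4 - 64*x**3 + 24*x**2 + 12*x + 1.
Integrate each monomial from 0 to 4 using ∫_0^4 c·x^n dx = c·4^(n+1)/(n+1):
  ∫_0^4 u(x)^2 dx = ∫_0^4 (x^8 - 4*x^7 + 10*x^6 - 10*x^5 + 11*x^4 - 6*x^3 + 19*x^2 + 6*x + 9) dx. Term by term:
    ∫_0^4 x^8 dx = 262144/9;  ∫_0^4 -4*x^7 dx = -32768;  ∫_0^4 10*x^6 dx = 163840/7;
    ∫_0^4 -10*x^5 dx = -20480/3;  ∫_0^4 11*x^4 dx = 11264/5;  ∫_0^4 -6*x^3 dx = -384;
    ∫_0^4 19*x^2 dx = 1216/3;  ∫_0^4 6*x dx = 48;  ∫_0^4 9 dx = 36.
  Sum: 262144/9 − 32768 + 163840/7 − 20480/3 + 11264/5 − 384 + 1216/3 + 48 + 36 = 4818332/315.
  ∫_0^4 u'(x)^2 dx = ∫_0^4 (16*x^6 - 48*x^5 + 84*x^4 - 64*x^3 + 24*x^2 + 12*x + 1) dx. Term by term:
    ∫_0^4 16*x^6 dx = 262144/7;  ∫_0^4 -48*x^5 dx = -32768;  ∫_0^4 84*x^4 dx = 86016/5;
    ∫_0^4 -64*x^3 dx = -4096;  ∫_0^4 24*x^2 dx = 512;  ∫_0^4 12*x dx = 96;
    ∫_0^4 1 dx = 4.
  Sum: 262144/7 − 32768 + 86016/5 − 4096 + 512 + 96 + 4 = 644012/35.
Adding: ||u||_{H^1}^2 = 4818332/315 + 644012/35 = 2122888/63.


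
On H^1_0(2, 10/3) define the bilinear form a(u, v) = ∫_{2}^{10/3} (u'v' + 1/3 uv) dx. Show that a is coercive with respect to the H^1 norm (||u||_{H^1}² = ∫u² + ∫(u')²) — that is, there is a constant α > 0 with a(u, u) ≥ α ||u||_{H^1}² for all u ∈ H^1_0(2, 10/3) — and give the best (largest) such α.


α = (16 + 27*π^2)/(3*(16 + 9*π^2))

Coercivity of a(·,·) on H^1_0(2, 10/3) means a(u, u) ≥ α ||u||_{H^1}² for every u ∈ H^1_0.
The interval has length L = 4/3, and Poincaré/coercivity depend only on L. Here a(u, u) = ∫(u')² + (1/3)·∫u².
Here 0 < c = 1/3 < 1. The condition a(u,u) ≥ α||u||_{H^1}² reads (1−α)∫(u')² ≥ (α−c)∫u². Any admissible α is ≤ 1 (rapidly oscillating u have ∫u²/∫(u')² → 0), and α = 1 would force 0 ≥ (1−c)∫u², impossible since c < 1; so 1−α > 0. By the sharp Poincaré inequality on H^1_0 of an interval of length L, ∫(u')² ≥ (π/L)²∫u² with equality for the first sine mode sin(π(x−x₀)/L) (x₀ the left endpoint), so the inequality holds for all u iff (1−α)(π/L)² ≥ α − c, i.e. α ≤ ((π/L)² + c)/((π/L)² + 1) = (1 + c(L/π)²)/(1 + (L/π)²). With (π/L)² = 9*π^2/16 and c = 1/3, the largest admissible constant is α = ((π/L)² + c)/((π/L)² + 1).
Simplifying, α = (16 + 27*π^2)/(3*(16 + 9*π^2)).


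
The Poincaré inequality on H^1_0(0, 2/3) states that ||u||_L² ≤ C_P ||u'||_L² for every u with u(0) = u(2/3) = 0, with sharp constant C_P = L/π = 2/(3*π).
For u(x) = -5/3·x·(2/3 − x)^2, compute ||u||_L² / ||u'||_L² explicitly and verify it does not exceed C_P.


||u||_L² / ||u'||_L² = sqrt(14)/21 < C_P = 2/(3*π).

u(x) = -5/3·x·(2/3 − x)^2, so u'(x) = -5*x^2 + 40*x/9 - 20/27.
u(x) = -5/3·x·(2/3 − x)^2 vanishes at x = 0 and x = 2/3, so u ∈ H^1_0(0, 2/3). Differentiate via the product rule and integrate the resulting polynomials term by term.
  ∫_0^2/3 u² dx = ∫_0^2/3 (25*x^6/9 - 200*x^5/27 + 200*x^4/27 - 800*x^3/243 + 400*x^2/729) dx. Term by term:
    ∫_0^2/3 25*x^6/9 dx = 3200/137781;  ∫_0^2/3 -200*x^5/27 dx = -6400/59049;  ∫_0^2/3 200*x^4/27 dx = 1280/6561;
    ∫_0^2/3 -800*x^3/243 dx = -3200/19683;  ∫_0^2/3 400*x^2/729 dx = 3200/59049.
  Sum: 3200/137781 − 6400/59049 + 1280/6561 − 3200/19683 + 3200/59049 = 640/413343.
  ∫_0^2/3 (u')² dx = ∫_0^2/3 (25*x^4 - 400*x^3/9 + 2200*x^2/81 - 1600*x/243 + 400/729) dx. Term by term:
    ∫_0^2/3 25*x^4 dx = 160/243;  ∫_0^2/3 -400*x^3/9 dx = -1600/729;  ∫_0^2/3 2200*x^2/81 dx = 17600/6561;
    ∫_0^2/3 -1600*x/243 dx = -3200/2187;  ∫_0^2/3 400/729 dx = 800/2187.
  Sum: 160/243 − 1600/729 + 17600/6561 − 3200/2187 + 800/2187 = 320/6561.
∫_0^2/3 u² dx = 640/413343, so ||u||_L² = 8*sqrt(70)/1701.
∫_0^2/3 (u')² dx = 320/6561, so ||u'||_L² = 8*sqrt(5)/81.
Ratio ||u||_L² / ||u'||_L² = sqrt(14)/21.
Sharp Poincaré constant on H^1_0(0, 2/3) is C_P = L/π = 2/(3*π), achieved by sin(3*π/2·x).
A polynomial bump cannot attain the sharp Poincaré constant (only the first sine eigenfunction does), so the ratio is strictly less than C_P, consistent with ||u||_L² ≤ C_P ||u'||_L².


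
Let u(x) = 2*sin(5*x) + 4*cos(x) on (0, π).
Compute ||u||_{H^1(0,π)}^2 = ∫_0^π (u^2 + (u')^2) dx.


||u||_{H^1(0,π)}^2 = 68*π

u'(x) = -4*sin(x) + 10*cos(5*x).
Expand u² and (u')² and integrate term by term on (0, π), using: for integers n ≥ 1, ∫_0^π sin²(nx) dx = ∫_0^π cos²(nx) dx = π/2; for n ≠ n', ∫_0^π sin(nx)sin(n'x) dx = ∫_0^π cos(nx)cos(n'x) dx = 0; and by product-to-sum, ∫_0^π sin(nx)cos(n'x) dx = ½∫_0^π [sin((n+n')x) + sin((n−n')x)] dx, which is 0 when n+n' is even and 2n/(n²−n'²) when n+n' is odd (it need not vanish on (0, π)).
  u² squared terms: (2)²·∫sin(5x)² dx = 4·π/2 = 2*π;  (4)²·∫cos(x)² dx = 16·π/2 = 8*π.
  u² cross terms: 2·(2)·(4)·∫sin(5x)·cos(x) dx = 16·(0) = 0.
  So ∫_0^π u² dx = 2*π + 8*π + 0 = 10*π.
  (u')² squared terms: (-4)²·∫sin(x)² dx = 16·π/2 = 8*π;  (10)²·∫cos(5x)² dx = 100·π/2 = 50*π.
  (u')² cross terms: 2·(-4)·(10)·∫sin(x)·cos(5x) dx = -80·(0) = 0.
  So ∫_0^π (u')² dx = 8*π + 50*π + 0 = 58*π.
||u||_{H^1}^2 = (10*π) + (58*π) = 68*π.


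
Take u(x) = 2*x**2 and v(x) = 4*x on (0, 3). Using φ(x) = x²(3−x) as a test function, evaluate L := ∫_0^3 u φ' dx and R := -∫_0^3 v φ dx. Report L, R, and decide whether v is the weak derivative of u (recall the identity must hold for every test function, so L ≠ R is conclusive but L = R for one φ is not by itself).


LHS = -243/5, RHS = -243/5. Yes, v = u' weakly.

u(x) = 2*x**2, classical derivative u'(x) = 4*x.
φ(x) = x²(3−x), so φ'(x) = 3*x*(2 - x).
Note φ(0) = φ(3) = 0, so the boundary term u·φ vanishes.
LHS = ∫_0^3 u(x) φ'(x) dx = ∫_0^3 (-6*x^4 + 12*x^3) dx. Term by term:
  ∫_0^3 -6*x^4 dx = -1458/5;  ∫_0^3 12*x^3 dx = 243.
Sum: -1458/5 + 243 = -243/5.
So LHS = -243/5.
∫_0^3 v(x) φ(x) dx = ∫_0^3 (-4*x^4 + 12*x^3) dx. Term by term:
  ∫_0^3 -4*x^4 dx = -972/5;  ∫_0^3 12*x^3 dx = 243.
Sum: -972/5 + 243 = 243/5.
So RHS = -∫_0^3 v(x) φ(x) dx = -243/5.
LHS = RHS, so the identity holds for this test φ.
Moreover u is smooth here and v(x) = u'(x) = 4*x pointwise, so the identity holds for every test function. Hence v is the weak derivative of u.


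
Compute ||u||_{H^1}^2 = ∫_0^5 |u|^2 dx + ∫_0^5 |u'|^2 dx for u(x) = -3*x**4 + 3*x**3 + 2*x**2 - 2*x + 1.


||u||_{H^1}^2 = 60129075/28

The H^1 norm (squared) on an interval (0, L) is
  ||u||_{H^1}^2 = ∫_0^L u(x)^2 dx + ∫_0^L u'(x)^2 dx.
Compute u'(x) = -12*x**3 + 9*x**2 + 4*x - 2.
Then u(x)^2 = 9*x**8 - 18*x**7 - 3*x**6 + 24*x**5 - 14*x**4 - 2*x**3 + 8*x**2 - 4*x + 1 and u'(x)^2 = 144*x**6 - 216*x**5 - 15*x**4 + 120*x**3 - 20*x**2 - 16*x + 4.
Integrate each monomial from 0 to 5 using ∫_0^5 c·x^n dx = c·5^(n+1)/(n+1):
  ∫_0^5 u(x)^2 dx = ∫_0^5 (9*x^8 - 18*x^7 - 3*x^6 + 24*x^5 - 14*x^4 - 2*x^3 + 8*x^2 - 4*x + 1) dx. Term by term:
    ∫_0^5 9*x^8 dx = 1953125;  ∫_0^5 -18*x^7 dx = -3515625/4;  ∫_0^5 -3*x^6 dx = -234375/7;
    ∫_0^5 24*x^5 dx = 62500;  ∫_0^5 -14*x^4 dx = -8750;  ∫_0^5 -2*x^3 dx = -625/2;
    ∫_0^5 8*x^2 dx = 1000/3;  ∫_0^5 -4*x dx = -50;  ∫_0^5 1 dx = 5.
  Sum: 1953125 − 3515625/4 − 234375/7 + 62500 − 8750 − 625/2 + 1000/3 − 50 + 5 = 91934845/84.
  ∫_0^5 u'(x)^2 dx = ∫_0^5 (144*x^6 - 216*x^5 - 15*x^4 + 120*x^3 - 20*x^2 - 16*x + 4) dx. Term by term:
    ∫_0^5 144*x^6 dx = 11250000/7;  ∫_0^5 -216*x^5 dx = -562500;  ∫_0^5 -15*x^4 dx = -9375;
    ∫_0^5 120*x^3 dx = 18750;  ∫_0^5 -20*x^2 dx = -2500/3;  ∫_0^5 -16*x dx = -200;
    ∫_0^5 4 dx = 20.
  Sum: 11250000/7 − 562500 − 9375 + 18750 − 2500/3 − 200 + 20 = 22113095/21.
Adding: ||u||_{H^1}^2 = 91934845/84 + 22113095/21 = 60129075/28.


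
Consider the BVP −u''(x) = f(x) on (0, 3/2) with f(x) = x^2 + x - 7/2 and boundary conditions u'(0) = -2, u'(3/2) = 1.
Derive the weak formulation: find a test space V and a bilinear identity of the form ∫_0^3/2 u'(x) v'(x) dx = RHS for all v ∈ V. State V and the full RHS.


V = H^1(0, 3/2) (v unrestricted at boundary; u is determined up to an additive constant); weak form: ∫_0^3/2 u'v' dx = ∫_0^3/2 (x^2 + x - 7/2) v dx + v(3/2) + 2·v(0) for all v ∈ V.

Multiply both sides by a test function v and integrate from 0 to 3/2:
  ∫_0^3/2 −u''(x) v(x) dx = ∫_0^3/2 f(x) v(x) dx.
Integrate the LHS by parts once:
  ∫_0^3/2 −u'' v dx = −[u'(x) v(x)]_0^3/2 + ∫_0^3/2 u'(x) v'(x) dx.
Thus ∫_0^3/2 u'(x) v'(x) dx = ∫_0^3/2 f(x) v(x) dx + [u'(x) v(x)]_0^3/2.
Choose V so that boundary terms are either known or forced to vanish.
u has inhomogeneous Neumann u'(0) = -2, u'(3/2) = 1. [u' v]_0^3/2 = (1)·v(3/2) − (-2)·v(0) = v(3/2) + 2·v(0). Take V = H^1(0, 3/2); boundary term becomes part of RHS.
Weak formulation: find u (satisfying any essential BC) such that ∫_0^3/2 u'(x) v'(x) dx = ∫_0^3/2 f v dx + v(3/2) + 2·v(0) for all v ∈ V (Neumann data are natural BCs: they enter the RHS as boundary terms).
Substituting f(x) = x^2 + x - 7/2, the right-hand side is ∫_0^3/2 (x^2 + x - 7/2) v dx + v(3/2) + 2·v(0).
Compatibility check (pure Neumann): taking v ≡ 1 ∈ V gives 0 = ∫_0^3/2 f dx + (1) − (-2), i.e. ∫_0^3/2 f dx must equal u'(0) − u'(3/2) = -3. Indeed ∫_0^3/2 (x^2 + x - 7/2) dx = -3, so the data are compatible. The solution is then unique only up to an additive constant (fix it e.g. by requiring ∫_0^3/2 u dx = 0).


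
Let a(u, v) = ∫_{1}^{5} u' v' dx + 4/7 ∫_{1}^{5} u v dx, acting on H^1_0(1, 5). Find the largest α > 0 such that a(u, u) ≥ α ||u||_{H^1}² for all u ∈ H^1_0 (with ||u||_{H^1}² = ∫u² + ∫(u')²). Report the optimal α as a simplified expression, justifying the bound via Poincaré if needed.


α = (64/7 + π^2)/(π^2 + 16)

Coercivity of a(·,·) on H^1_0(1, 5) means a(u, u) ≥ α ||u||_{H^1}² for every u ∈ H^1_0.
The interval has length L = 4, and Poincaré/coercivity depend only on L. Here a(u, u) = ∫(u')² + (4/7)·∫u².
Here 0 < c = 4/7 < 1. The condition a(u,u) ≥ α||u||_{H^1}² reads (1−α)∫(u')² ≥ (α−c)∫u². Any admissible α is ≤ 1 (rapidly oscillating u have ∫u²/∫(u')² → 0), and α = 1 would force 0 ≥ (1−c)∫u², impossible since c < 1; so 1−α > 0. By the sharp Poincaré inequality on H^1_0 of an interval of length L, ∫(u')² ≥ (π/L)²∫u² with equality for the first sine mode sin(π(x−x₀)/L) (x₀ the left endpoint), so the inequality holds for all u iff (1−α)(π/L)² ≥ α − c, i.e. α ≤ ((π/L)² + c)/((π/L)² + 1) = (1 + c(L/π)²)/(1 + (L/π)²). With (π/L)² = π^2/16 and c = 4/7, the largest admissible constant is α = ((π/L)² + c)/((π/L)² + 1).
Simplifying, α = (64/7 + π^2)/(π^2 + 16).


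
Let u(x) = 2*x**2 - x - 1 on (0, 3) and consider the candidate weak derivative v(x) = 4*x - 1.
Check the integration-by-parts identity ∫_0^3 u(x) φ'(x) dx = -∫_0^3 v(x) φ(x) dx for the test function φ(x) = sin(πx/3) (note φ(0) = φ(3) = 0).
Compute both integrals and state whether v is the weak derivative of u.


LHS = -30/π, RHS = -30/π. Yes, v = u' weakly.

u(x) = 2*x**2 - x - 1, classical derivative u'(x) = 4*x - 1.
φ(x) = sin(πx/3), so φ'(x) = π*cos(π*x/3)/3.
Note φ(0) = φ(3) = 0, so the boundary term u·φ vanishes.
LHS = ∫_0^3 u(x) φ'(x) dx = ∫_0^3 (2*π*x^2*cos(π*x/3)/3 - π*x*cos(π*x/3)/3 - π*cos(π*x/3)/3) dx. Term by term:
  ∫_0^3 -π*cos(π*x/3)/3 dx = 0;  ∫_0^3 -π*x*cos(π*x/3)/3 dx = 6/π;  ∫_0^3 2*π*x^2*cos(π*x/3)/3 dx = -36/π.
Sum: 0 + 6/π − 36/π = -30/π.
So LHS = -30/π.
∫_0^3 v(x) φ(x) dx = ∫_0^3 (4*x*sin(π*x/3) - sin(π*x/3)) dx. Term by term:
  ∫_0^3 -sin(π*x/3) dx = -6/π;  ∫_0^3 4*x*sin(π*x/3) dx = 36/π.
Sum: -6/π + 36/π = 30/π.
So RHS = -∫_0^3 v(x) φ(x) dx = -30/π.
LHS = RHS, so the identity holds for this test φ.
Moreover u is smooth here and v(x) = u'(x) = 4*x - 1 pointwise, so the identity holds for every test function. Hence v is the weak derivative of u.


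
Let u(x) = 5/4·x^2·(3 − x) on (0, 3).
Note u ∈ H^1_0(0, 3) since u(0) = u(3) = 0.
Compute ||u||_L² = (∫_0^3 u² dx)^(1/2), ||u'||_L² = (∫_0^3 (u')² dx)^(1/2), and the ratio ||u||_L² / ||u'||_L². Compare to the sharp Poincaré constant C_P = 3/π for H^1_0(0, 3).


||u||_L² / ||u'||_L² = 3*sqrt(14)/14 < C_P = 3/π.

u(x) = 5/4·x^2·(3 − x), so u'(x) = 15*x*(2 - x)/4.
u(x) = 5/4·x^2·(3 − x) vanishes at x = 0 and x = 3, so u ∈ H^1_0(0, 3). Differentiate via the product rule and integrate the resulting polynomials term by term.
  ∫_0^3 u² dx = ∫_0^3 (25*x^6/16 - 75*x^5/8 + 225*x^4/16) dx. Term by term:
    ∫_0^3 25*x^6/16 dx = 54675/112;  ∫_0^3 -75*x^5/8 dx = -18225/16;  ∫_0^3 225*x^4/16 dx = 10935/16.
  Sum: 54675/112 − 18225/16 + 10935/16 = 3645/112.
  ∫_0^3 (u')² dx = ∫_0^3 (225*x^4/16 - 225*x^3/4 + 225*x^2/4) dx. Term by term:
    ∫_0^3 225*x^4/16 dx = 10935/16;  ∫_0^3 -225*x^3/4 dx = -18225/16;  ∫_0^3 225*x^2/4 dx = 2025/4.
  Sum: 10935/16 − 18225/16 + 2025/4 = 405/8.
∫_0^3 u² dx = 3645/112, so ||u||_L² = 27*sqrt(35)/28.
∫_0^3 (u')² dx = 405/8, so ||u'||_L² = 9*sqrt(10)/4.
Ratio ||u||_L² / ||u'||_L² = 3*sqrt(14)/14.
Sharp Poincaré constant on H^1_0(0, 3) is C_P = L/π = 3/π, achieved by sin(π/3·x).
A polynomial bump cannot attain the sharp Poincaré constant (only the first sine eigenfunction does), so the ratio is strictly less than C_P, consistent with ||u||_L² ≤ C_P ||u'||_L².


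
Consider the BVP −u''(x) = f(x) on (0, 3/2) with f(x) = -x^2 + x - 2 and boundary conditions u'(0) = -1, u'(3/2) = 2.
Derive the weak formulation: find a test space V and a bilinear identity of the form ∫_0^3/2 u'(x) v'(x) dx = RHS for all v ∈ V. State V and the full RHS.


V = H^1(0, 3/2) (v unrestricted at boundary; u is determined up to an additive constant); weak form: ∫_0^3/2 u'v' dx = ∫_0^3/2 (-x^2 + x - 2) v dx + 2·v(3/2) + v(0) for all v ∈ V.

Multiply both sides by a test function v and integrate from 0 to 3/2:
  ∫_0^3/2 −u''(x) v(x) dx = ∫_0^3/2 f(x) v(x) dx.
Integrate the LHS by parts once:
  ∫_0^3/2 −u'' v dx = −[u'(x) v(x)]_0^3/2 + ∫_0^3/2 u'(x) v'(x) dx.
Thus ∫_0^3/2 u'(x) v'(x) dx = ∫_0^3/2 f(x) v(x) dx + [u'(x) v(x)]_0^3/2.
Choose V so that boundary terms are either known or forced to vanish.
u has inhomogeneous Neumann u'(0) = -1, u'(3/2) = 2. [u' v]_0^3/2 = (2)·v(3/2) − (-1)·v(0) = 2·v(3/2) + v(0). Take V = H^1(0, 3/2); boundary term becomes part of RHS.
Weak formulation: find u (satisfying any essential BC) such that ∫_0^3/2 u'(x) v'(x) dx = ∫_0^3/2 f v dx + 2·v(3/2) + v(0) for all v ∈ V (Neumann data are natural BCs: they enter the RHS as boundary terms).
Substituting f(x) = -x^2 + x - 2, the right-hand side is ∫_0^3/2 (-x^2 + x - 2) v dx + 2·v(3/2) + v(0).
Compatibility check (pure Neumann): taking v ≡ 1 ∈ V gives 0 = ∫_0^3/2 f dx + (2) − (-1), i.e. ∫_0^3/2 f dx must equal u'(0) − u'(3/2) = -3. Indeed ∫_0^3/2 (-x^2 + x - 2) dx = -3, so the data are compatible. The solution is then unique only up to an additive constant (fix it e.g. by requiring ∫_0^3/2 u dx = 0).


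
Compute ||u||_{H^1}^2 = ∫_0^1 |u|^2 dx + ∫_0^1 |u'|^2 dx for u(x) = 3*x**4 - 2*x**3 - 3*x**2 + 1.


||u||_{H^1}^2 = 383/70

The H^1 norm (squared) on an interval (0, L) is
  ||u||_{H^1}^2 = ∫_0^L u(x)^2 dx + ∫_0^L u'(x)^2 dx.
Compute u'(x) = 12*x**3 - 6*x**2 - 6*x.
Then u(x)^2 = 9*x**8 - 12*x**7 - 14*x**6 + 12*x**5 + 15*x**4 - 4*x**3 - 6*x**2 + 1 and u'(x)^2 = 144*x**6 - 144*x**5 - 108*x**4 + 72*x**3 + 36*x**2.
Integrate each monomial from 0 to 1 using ∫_0^1 c·x^n dx = c·1^(n+1)/(n+1):
  ∫_0^1 u(x)^2 dx = ∫_0^1 (9*x^8 - 12*x^7 - 14*x^6 + 12*x^5 + 15*x^4 - 4*x^3 - 6*x^2 + 1) dx. Term by term:
    ∫_0^1 9*x^8 dx = 1;  ∫_0^1 -12*x^7 dx = -3/2;  ∫_0^1 -14*x^6 dx = -2;
    ∫_0^1 12*x^5 dx = 2;  ∫_0^1 15*x^4 dx = 3;  ∫_0^1 -4*x^3 dx = -1;
    ∫_0^1 -6*x^2 dx = -2;  ∫_0^1 1 dx = 1.
  Sum: 1 − 3/2 − 2 + 2 + 3 − 1 − 2 + 1 = 1/2.
  ∫_0^1 u'(x)^2 dx = ∫_0^1 (144*x^6 - 144*x^5 - 108*x^4 + 72*x^3 + 36*x^2) dx. Term by term:
    ∫_0^1 144*x^6 dx = 144/7;  ∫_0^1 -144*x^5 dx = -24;  ∫_0^1 -108*x^4 dx = -108/5;
    ∫_0^1 72*x^3 dx = 18;  ∫_0^1 36*x^2 dx = 12.
  Sum: 144/7 − 24 − 108/5 + 18 + 12 = 174/35.
Adding: ||u||_{H^1}^2 = 1/2 + 174/35 = 383/70.


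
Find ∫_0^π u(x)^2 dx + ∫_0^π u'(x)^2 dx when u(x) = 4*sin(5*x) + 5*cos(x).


||u||_{H^1(0,π)}^2 = 233*π

u'(x) = -5*sin(x) + 20*cos(5*x).
Expand u² and (u')² and integrate term by term on (0, π), using: for integers n ≥ 1, ∫_0^π sin²(nx) dx = ∫_0^π cos²(nx) dx = π/2; for n ≠ n', ∫_0^π sin(nx)sin(n'x) dx = ∫_0^π cos(nx)cos(n'x) dx = 0; and by product-to-sum, ∫_0^π sin(nx)cos(n'x) dx = ½∫_0^π [sin((n+n')x) + sin((n−n')x)] dx, which is 0 when n+n' is even and 2n/(n²−n'²) when n+n' is odd (it need not vanish on (0, π)).
  u² squared terms: (4)²·∫sin(5x)² dx = 16·π/2 = 8*π;  (5)²·∫cos(x)² dx = 25·π/2 = 25*π/2.
  u² cross terms: 2·(4)·(5)·∫sin(5x)·cos(x) dx = 40·(0) = 0.
  So ∫_0^π u² dx = 8*π + 25*π/2 + 0 = 41*π/2.
  (u')² squared terms: (-5)²·∫sin(x)² dx = 25·π/2 = 25*π/2;  (20)²·∫cos(5x)² dx = 400·π/2 = 200*π.
  (u')² cross terms: 2·(-5)·(20)·∫sin(x)·cos(5x) dx = -200·(0) = 0.
  So ∫_0^π (u')² dx = 25*π/2 + 200*π + 0 = 425*π/2.
||u||_{H^1}^2 = (41*π/2) + (425*π/2) = 233*π.


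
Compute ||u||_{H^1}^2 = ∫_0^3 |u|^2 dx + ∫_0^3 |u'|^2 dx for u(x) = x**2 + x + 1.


||u||_{H^1}^2 = 1851/10

The H^1 norm (squared) on an interval (0, L) is
  ||u||_{H^1}^2 = ∫_0^L u(x)^2 dx + ∫_0^L u'(x)^2 dx.
Compute u'(x) = 2*x + 1.
Then u(x)^2 = x**4 + 2*x**3 + 3*x**2 + 2*x + 1 and u'(x)^2 = 4*x**2 + 4*x + 1.
Integrate each monomial from 0 to 3 using ∫_0^3 c·x^n dx = c·3^(n+1)/(n+1):
  ∫_0^3 u(x)^2 dx = ∫_0^3 (x^4 + 2*x^3 + 3*x^2 + 2*x + 1) dx. Term by term:
    ∫_0^3 x^4 dx = 243/5;  ∫_0^3 2*x^3 dx = 81/2;  ∫_0^3 3*x^2 dx = 27;
    ∫_0^3 2*x dx = 9;  ∫_0^3 1 dx = 3.
  Sum: 243/5 + 81/2 + 27 + 9 + 3 = 1281/10.
  ∫_0^3 u'(x)^2 dx = ∫_0^3 (4*x^2 + 4*x + 1) dx. Term by term:
    ∫_0^3 4*x^2 dx = 36;  ∫_0^3 4*x dx = 18;  ∫_0^3 1 dx = 3.
  Sum: 36 + 18 + 3 = 57.
Adding: ||u||_{H^1}^2 = 1281/10 + 57 = 1851/10.


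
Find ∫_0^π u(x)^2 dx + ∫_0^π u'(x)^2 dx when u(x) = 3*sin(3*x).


||u||_{H^1(0,π)}^2 = 45*π

u'(x) = 9*cos(3*x).
Expand u² and (u')² and integrate term by term on (0, π), using: for integers n ≥ 1, ∫_0^π sin²(nx) dx = ∫_0^π cos²(nx) dx = π/2; for n ≠ n', ∫_0^π sin(nx)sin(n'x) dx = ∫_0^π cos(nx)cos(n'x) dx = 0; and by product-to-sum, ∫_0^π sin(nx)cos(n'x) dx = ½∫_0^π [sin((n+n')x) + sin((n−n')x)] dx, which is 0 when n+n' is even and 2n/(n²−n'²) when n+n' is odd (it need not vanish on (0, π)).
  u² squared terms: (3)²·∫sin(3x)² dx = 9·π/2 = 9*π/2.
  So ∫_0^π u² dx = 9*π/2.
  (u')² squared terms: (9)²·∫cos(3x)² dx = 81·π/2 = 81*π/2.
  So ∫_0^π (u')² dx = 81*π/2.
||u||_{H^1}^2 = (9*π/2) + (81*π/2) = 45*π.


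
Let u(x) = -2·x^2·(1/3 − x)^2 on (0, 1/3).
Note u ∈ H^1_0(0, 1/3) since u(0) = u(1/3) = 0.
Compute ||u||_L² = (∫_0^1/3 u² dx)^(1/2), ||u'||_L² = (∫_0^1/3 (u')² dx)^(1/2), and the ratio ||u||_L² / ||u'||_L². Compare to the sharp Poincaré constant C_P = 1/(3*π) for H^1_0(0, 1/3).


||u||_L² / ||u'||_L² = sqrt(3)/18 < C_P = 1/(3*π).

u(x) = -2·x^2·(1/3 − x)^2, so u'(x) = 4*x*(-18*x^2 + 9*x - 1)/9.
u(x) = -2·x^2·(1/3 − x)^2 vanishes at x = 0 and x = 1/3, so u ∈ H^1_0(0, 1/3). Differentiate via the product rule and integrate the resulting polynomials term by term.
  ∫_0^1/3 u² dx = ∫_0^1/3 (4*x^8 - 16*x^7/3 + 8*x^6/3 - 16*x^5/27 + 4*x^4/81) dx. Term by term:
    ∫_0^1/3 4*x^8 dx = 4/177147;  ∫_0^1/3 -16*x^7/3 dx = -2/19683;  ∫_0^1/3 8*x^6/3 dx = 8/45927;
    ∫_0^1/3 -16*x^5/27 dx = -8/59049;  ∫_0^1/3 4*x^4/81 dx = 4/98415.
  Sum: 4/177147 − 2/19683 + 8/45927 − 8/59049 + 4/98415 = 2/6200145.
  ∫_0^1/3 (u')² dx = ∫_0^1/3 (64*x^6 - 64*x^5 + 208*x^4/9 - 32*x^3/9 + 16*x^2/81) dx. Term by term:
    ∫_0^1/3 64*x^6 dx = 64/15309;  ∫_0^1/3 -64*x^5 dx = -32/2187;  ∫_0^1/3 208*x^4/9 dx = 208/10935;
    ∫_0^1/3 -32*x^3/9 dx = -8/729;  ∫_0^1/3 16*x^2/81 dx = 16/6561.
  Sum: 64/15309 − 32/2187 + 208/10935 − 8/729 + 16/6561 = 8/229635.
∫_0^1/3 u² dx = 2/6200145, so ||u||_L² = sqrt(210)/25515.
∫_0^1/3 (u')² dx = 8/229635, so ||u'||_L² = 2*sqrt(70)/2835.
Ratio ||u||_L² / ||u'||_L² = sqrt(3)/18.
Sharp Poincaré constant on H^1_0(0, 1/3) is C_P = L/π = 1/(3*π), achieved by sin(3*π·x).
A polynomial bump cannot attain the sharp Poincaré constant (only the first sine eigenfunction does), so the ratio is strictly less than C_P, consistent with ||u||_L² ≤ C_P ||u'||_L².


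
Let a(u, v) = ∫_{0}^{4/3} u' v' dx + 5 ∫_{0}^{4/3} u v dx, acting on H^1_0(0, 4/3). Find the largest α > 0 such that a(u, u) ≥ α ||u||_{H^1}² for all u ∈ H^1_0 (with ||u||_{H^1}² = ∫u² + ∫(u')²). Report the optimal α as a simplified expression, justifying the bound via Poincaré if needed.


α = 1

Coercivity of a(·,·) on H^1_0(0, 4/3) means a(u, u) ≥ α ||u||_{H^1}² for every u ∈ H^1_0.
The interval has length L = 4/3, and Poincaré/coercivity depend only on L. Here a(u, u) = ∫(u')² + (5)·∫u².
Here c = 5 ≥ 1, so a(u,u) = ∫(u')² + c∫u² ≥ ∫(u')² + ∫u² = ||u||_{H^1}², i.e. α = 1 works. No larger α is possible: a(u,u) ≥ α||u||_{H^1}² means (1−α)∫(u')² ≥ (α−c)∫u², and for the modes u_n = sin(nπ(x−x₀)/L) (x₀ the left endpoint) one has ∫u_n²/∫(u_n')² = (L/(nπ))² → 0, so a(u_n,u_n)/||u_n||_{H^1}² → 1. Hence the optimal constant is α = 1.
Therefore α = 1.


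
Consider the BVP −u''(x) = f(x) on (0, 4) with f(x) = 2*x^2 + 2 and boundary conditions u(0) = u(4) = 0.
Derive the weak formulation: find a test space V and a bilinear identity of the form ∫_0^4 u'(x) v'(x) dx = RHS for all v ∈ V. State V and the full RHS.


V = H^1_0(0, 4) (so v(0) = v(4) = 0); weak form: ∫_0^4 u'v' dx = ∫_0^4 (2*x^2 + 2) v dx for all v ∈ V.

Multiply both sides by a test function v and integrate from 0 to 4:
  ∫_0^4 −u''(x) v(x) dx = ∫_0^4 f(x) v(x) dx.
Integrate the LHS by parts once:
  ∫_0^4 −u'' v dx = −[u'(x) v(x)]_0^4 + ∫_0^4 u'(x) v'(x) dx.
Thus ∫_0^4 u'(x) v'(x) dx = ∫_0^4 f(x) v(x) dx + [u'(x) v(x)]_0^4.
Choose V so that boundary terms are either known or forced to vanish.
u is Dirichlet: u(0) = u(4) = 0. Let V = H^1_0(0, 4); then v(0) = v(4) = 0, and [u' v]_0^4 = 0.
Weak formulation: find u (satisfying any essential BC) such that ∫_0^4 u'(x) v'(x) dx = ∫_0^4 f v dx for all v ∈ V.
Substituting f(x) = 2*x^2 + 2, the right-hand side is ∫_0^4 (2*x^2 + 2) v dx.


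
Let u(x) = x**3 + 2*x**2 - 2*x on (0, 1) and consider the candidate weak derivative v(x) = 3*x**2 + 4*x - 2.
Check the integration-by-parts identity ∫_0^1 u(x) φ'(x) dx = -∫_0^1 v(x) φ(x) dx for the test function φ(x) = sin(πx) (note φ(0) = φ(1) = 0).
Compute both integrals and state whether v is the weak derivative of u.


LHS = -3/π + 12/π^3, RHS = -3/π + 12/π^3. Yes, v = u' weakly.

u(x) = x**3 + 2*x**2 - 2*x, classical derivative u'(x) = 3*x**2 + 4*x - 2.
φ(x) = sin(πx), so φ'(x) = π*cos(π*x).
Note φ(0) = φ(1) = 0, so the boundary term u·φ vanishes.
LHS = ∫_0^1 u(x) φ'(x) dx = ∫_0^1 (π*x^3*cos(π*x) + 2*π*x^2*cos(π*x) - 2*π*x*cos(π*x)) dx. Term by term:
  ∫_0^1 π*x^3*cos(π*x) dx = -3/π + 12/π^3;  ∫_0^1 -2*π*x*cos(π*x) dx = 4/π;  ∫_0^1 2*π*x^2*cos(π*x) dx = -4/π.
Sum: -3/π + 12/π^3 + 4/π − 4/π = -3/π + 12/π^3.
So LHS = -3/π + 12/π^3.
∫_0^1 v(x) φ(x) dx = ∫_0^1 (3*x^2*sin(π*x) + 4*x*sin(π*x) - 2*sin(π*x)) dx. Term by term:
  ∫_0^1 -2*sin(π*x) dx = -4/π;  ∫_0^1 3*x^2*sin(π*x) dx = -12/π^3 + 3/π;  ∫_0^1 4*x*sin(π*x) dx = 4/π.
Sum: -4/π + -12/π^3 + 3/π + 4/π = -12/π^3 + 3/π.
So RHS = -∫_0^1 v(x) φ(x) dx = -3/π + 12/π^3.
LHS = RHS, so the identity holds for this test φ.
Moreover u is smooth here and v(x) = u'(x) = 3*x**2 + 4*x - 2 pointwise, so the identity holds for every test function. Hence v is the weak derivative of u.


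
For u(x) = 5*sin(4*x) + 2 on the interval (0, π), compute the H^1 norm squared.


||u||_{H^1(0,π)}^2 = 433*π/2

u'(x) = 20*cos(4*x).
Expand u² and (u')² and integrate term by term on (0, π), using: for integers n ≥ 1, ∫_0^π sin²(nx) dx = ∫_0^π cos²(nx) dx = π/2; for n ≠ n', ∫_0^π sin(nx)sin(n'x) dx = ∫_0^π cos(nx)cos(n'x) dx = 0; and by product-to-sum, ∫_0^π sin(nx)cos(n'x) dx = ½∫_0^π [sin((n+n')x) + sin((n−n')x)] dx, which is 0 when n+n' is even and 2n/(n²−n'²) when n+n' is odd (it need not vanish on (0, π)). For the constant mode: ∫_0^π 1 dx = π, ∫_0^π cos(nx) dx = 0, ∫_0^π sin(nx) dx = (1−(−1)^n)/n.
  u² squared terms: (2)²·∫1 dx = 4·π = 4*π;  (5)²·∫sin(4x)² dx = 25·π/2 = 25*π/2.
  u² cross terms: 2·(2)·(5)·∫1·sin(4x) dx = 20·(0) = 0.
  So ∫_0^π u² dx = 4*π + 25*π/2 + 0 = 33*π/2.
  (u')² squared terms: (20)²·∫cos(4x)² dx = 400·π/2 = 200*π.
  So ∫_0^π (u')² dx = 200*π.
||u||_{H^1}^2 = (33*π/2) + (200*π) = 433*π/2.


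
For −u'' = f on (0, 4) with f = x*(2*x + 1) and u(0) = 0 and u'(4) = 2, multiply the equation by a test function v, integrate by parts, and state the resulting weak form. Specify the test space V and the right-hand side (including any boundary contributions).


V = {v ∈ H^1(0, 4) : v(0) = 0} (test functions vanish at x = 0 where u is specified); weak form: ∫_0^4 u'v' dx = ∫_0^4 (x*(2*x + 1)) v dx + 2·v(4) for all v ∈ V.

Multiply both sides by a test function v and integrate from 0 to 4:
  ∫_0^4 −u''(x) v(x) dx = ∫_0^4 f(x) v(x) dx.
Integrate the LHS by parts once:
  ∫_0^4 −u'' v dx = −[u'(x) v(x)]_0^4 + ∫_0^4 u'(x) v'(x) dx.
Thus ∫_0^4 u'(x) v'(x) dx = ∫_0^4 f(x) v(x) dx + [u'(x) v(x)]_0^4.
Choose V so that boundary terms are either known or forced to vanish.
Mixed BC: u(0) = 0 (Dirichlet) and u'(4) = 2 (Neumann). Define V = {v ∈ H^1(0, 4) : v(0) = 0}. Then [u' v]_0^4 = u'(4)·v(4) − u'(0)·0 = 2·v(4).
Weak formulation: find u (satisfying any essential BC) such that ∫_0^4 u'(x) v'(x) dx = ∫_0^4 f v dx + 2·v(4) for all v ∈ V (Dirichlet at 0 absorbed into V; Neumann datum at x = 4 contributes the boundary term).
Substituting f(x) = x*(2*x + 1), the right-hand side is ∫_0^4 (x*(2*x + 1)) v dx + 2·v(4).


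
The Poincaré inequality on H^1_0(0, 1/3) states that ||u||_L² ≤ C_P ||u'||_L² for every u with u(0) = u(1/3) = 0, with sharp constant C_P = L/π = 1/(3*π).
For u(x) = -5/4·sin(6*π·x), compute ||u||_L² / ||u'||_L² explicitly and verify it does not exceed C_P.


||u||_L² / ||u'||_L² = 1/(6*π) < C_P = 1/(3*π).

u(x) = -5/4·sin(6*π·x), so u'(x) = -15*π*cos(6*π*x)/2.
Writing u(x) = A·sin(kπx/L) with A = -5/4 and k = 2, use ∫_0^L sin²(kπx/L) dx = L/2 and ∫_0^L cos²(kπx/L) dx = L/2.
u² = 25/16·sin²(6*π·x) and (u')² = 225*π^2/4·cos²(6*π·x), and each of sin², cos² integrates to L/2 = 1/6 over (0, 1/3).
∫_0^1/3 u² dx = 25/96, so ||u||_L² = 5*sqrt(6)/24.
∫_0^1/3 (u')² dx = 75*π^2/8, so ||u'||_L² = 5*sqrt(6)*π/4.
Ratio ||u||_L² / ||u'||_L² = 1/(6*π).
Sharp Poincaré constant on H^1_0(0, 1/3) is C_P = L/π = 1/(3*π), achieved by sin(3*π·x).
This is the k = 2 harmonic; the ratio L/(kπ) is strictly less than C_P = L/π, consistent with the sharp inequality ||u||_L² ≤ C_P ||u'||_L².


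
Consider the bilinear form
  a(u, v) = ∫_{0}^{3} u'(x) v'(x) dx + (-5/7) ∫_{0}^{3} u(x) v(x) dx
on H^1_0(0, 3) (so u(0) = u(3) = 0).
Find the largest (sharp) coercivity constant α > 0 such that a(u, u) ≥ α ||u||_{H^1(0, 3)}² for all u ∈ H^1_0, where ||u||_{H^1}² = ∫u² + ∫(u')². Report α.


α = (-45/7 + π^2)/(9 + π^2)

Coercivity of a(·,·) on H^1_0(0, 3) means a(u, u) ≥ α ||u||_{H^1}² for every u ∈ H^1_0.
The interval has length L = 3, and Poincaré/coercivity depend only on L. Here a(u, u) = ∫(u')² + (-5/7)·∫u².
Here c = -5/7 < 0 with |c| < (π/L)² = π^2/9, so coercivity still holds. The condition a(u,u) ≥ α||u||_{H^1}² reads (1−α)∫(u')² ≥ (α−c)∫u². Any admissible α is ≤ 1 (rapidly oscillating u have ∫u²/∫(u')² → 0), and α = 1 would force 0 ≥ (1−c)∫u², impossible since c < 1; so 1−α > 0. By the sharp Poincaré inequality on H^1_0 of an interval of length L, ∫(u')² ≥ (π/L)²∫u² with equality for the first sine mode sin(π(x−x₀)/L) (x₀ the left endpoint), so the inequality holds for all u iff (1−α)(π/L)² ≥ α − c, i.e. α ≤ ((π/L)² + c)/((π/L)² + 1) = (1 + c(L/π)²)/(1 + (L/π)²). (Direct route, valid since c ≤ 0: Poincaré gives c∫u² ≥ c(L/π)²∫(u')², so a(u,u) ≥ (1 + c(L/π)²)∫(u')², while ||u||_{H^1}² ≤ (1 + (L/π)²)∫(u')²; dividing yields the same α.) With (π/L)² = π^2/9 and c = -5/7, the largest admissible constant is α = ((π/L)² + c)/((π/L)² + 1).
Simplifying, α = (-45/7 + π^2)/(9 + π^2).


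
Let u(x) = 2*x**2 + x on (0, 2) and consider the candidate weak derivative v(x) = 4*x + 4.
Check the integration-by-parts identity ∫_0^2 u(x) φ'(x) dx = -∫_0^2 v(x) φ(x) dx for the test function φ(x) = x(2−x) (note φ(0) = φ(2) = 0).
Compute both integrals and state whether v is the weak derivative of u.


LHS = -20/3, RHS = -32/3. No, v is not the weak derivative of u.

u(x) = 2*x**2 + x, classical derivative u'(x) = 4*x + 1.
φ(x) = x(2−x), so φ'(x) = 2 - 2*x.
Note φ(0) = φ(2) = 0, so the boundary term u·φ vanishes.
LHS = ∫_0^2 u(x) φ'(x) dx = ∫_0^2 (-4*x^3 + 2*x^2 + 2*x) dx. Term by term:
  ∫_0^2 -4*x^3 dx = -16;  ∫_0^2 2*x^2 dx = 16/3;  ∫_0^2 2*x dx = 4.
Sum: -16 + 16/3 + 4 = -20/3.
So LHS = -20/3.
∫_0^2 v(x) φ(x) dx = ∫_0^2 (-4*x^3 + 4*x^2 + 8*x) dx. Term by term:
  ∫_0^2 -4*x^3 dx = -16;  ∫_0^2 4*x^2 dx = 32/3;  ∫_0^2 8*x dx = 16.
Sum: -16 + 32/3 + 16 = 32/3.
So RHS = -∫_0^2 v(x) φ(x) dx = -32/3.
LHS − RHS = 4 ≠ 0, so the identity fails.
(For a valid weak derivative the identity must hold for EVERY test function, in particular this one. The failure shows v is NOT the weak derivative of u.)
Correct weak derivative would be u'(x) = 4*x + 1.


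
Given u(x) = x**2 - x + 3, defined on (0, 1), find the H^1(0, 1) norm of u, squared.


||u||_{H^1}^2 = 251/30

The H^1 norm (squared) on an interval (0, L) is
  ||u||_{H^1}^2 = ∫_0^L u(x)^2 dx + ∫_0^L u'(x)^2 dx.
Compute u'(x) = 2*x - 1.
Then u(x)^2 = x**4 - 2*x**3 + 7*x**2 - 6*x + 9 and u'(x)^2 = 4*x**2 - 4*x + 1.
Integrate each monomial from 0 to 1 using ∫_0^1 c·x^n dx = c·1^(n+1)/(n+1):
  ∫_0^1 u(x)^2 dx = ∫_0^1 (x^4 - 2*x^3 + 7*x^2 - 6*x + 9) dx. Term by term:
    ∫_0^1 x^4 dx = 1/5;  ∫_0^1 -2*x^3 dx = -1/2;  ∫_0^1 7*x^2 dx = 7/3;
    ∫_0^1 -6*x dx = -3;  ∫_0^1 9 dx = 9.
  Sum: 1/5 − 1/2 + 7/3 − 3 + 9 = 241/30.
  ∫_0^1 u'(x)^2 dx = ∫_0^1 (4*x^2 - 4*x + 1) dx. Term by term:
    ∫_0^1 4*x^2 dx = 4/3;  ∫_0^1 -4*x dx = -2;  ∫_0^1 1 dx = 1.
  Sum: 4/3 − 2 + 1 = 1/3.
Adding: ||u||_{H^1}^2 = 241/30 + 1/3 = 251/30.


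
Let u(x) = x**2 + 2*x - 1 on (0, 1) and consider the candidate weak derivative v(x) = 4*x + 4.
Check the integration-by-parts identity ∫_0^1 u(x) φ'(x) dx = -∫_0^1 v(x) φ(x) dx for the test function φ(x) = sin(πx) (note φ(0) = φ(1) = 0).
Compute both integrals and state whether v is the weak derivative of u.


LHS = -6/π, RHS = -12/π. No, v is not the weak derivative of u.

u(x) = x**2 + 2*x - 1, classical derivative u'(x) = 2*x + 2.
φ(x) = sin(πx), so φ'(x) = π*cos(π*x).
Note φ(0) = φ(1) = 0, so the boundary term u·φ vanishes.
LHS = ∫_0^1 u(x) φ'(x) dx = ∫_0^1 (π*x^2*cos(π*x) + 2*π*x*cos(π*x) - π*cos(π*x)) dx. Term by term:
  ∫_0^1 -π*cos(π*x) dx = 0;  ∫_0^1 π*x^2*cos(π*x) dx = -2/π;  ∫_0^1 2*π*x*cos(π*x) dx = -4/π.
Sum: 0 − 2/π − 4/π = -6/π.
So LHS = -6/π.
∫_0^1 v(x) φ(x) dx = ∫_0^1 (4*x*sin(π*x) + 4*sin(π*x)) dx. Term by term:
  ∫_0^1 4*sin(π*x) dx = 8/π;  ∫_0^1 4*x*sin(π*x) dx = 4/π.
Sum: 8/π + 4/π = 12/π.
So RHS = -∫_0^1 v(x) φ(x) dx = -12/π.
LHS − RHS = 6/π ≠ 0, so the identity fails.
(For a valid weak derivative the identity must hold for EVERY test function, in particular this one. The failure shows v is NOT the weak derivative of u.)
Correct weak derivative would be u'(x) = 2*x + 2.


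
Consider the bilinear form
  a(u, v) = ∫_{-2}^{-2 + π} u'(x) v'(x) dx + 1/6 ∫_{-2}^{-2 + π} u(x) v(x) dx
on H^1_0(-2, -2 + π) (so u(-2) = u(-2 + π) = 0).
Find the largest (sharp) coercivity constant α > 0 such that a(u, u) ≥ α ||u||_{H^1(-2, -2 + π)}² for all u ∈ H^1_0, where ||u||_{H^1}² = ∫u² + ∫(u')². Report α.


α = 7/12

Coercivity of a(·,·) on H^1_0(-2, -2 + π) means a(u, u) ≥ α ||u||_{H^1}² for every u ∈ H^1_0.
The interval has length L = π, and Poincaré/coercivity depend only on L. Here a(u, u) = ∫(u')² + (1/6)·∫u².
Here 0 < c = 1/6 < 1. The condition a(u,u) ≥ α||u||_{H^1}² reads (1−α)∫(u')² ≥ (α−c)∫u². Any admissible α is ≤ 1 (rapidly oscillating u have ∫u²/∫(u')² → 0), and α = 1 would force 0 ≥ (1−c)∫u², impossible since c < 1; so 1−α > 0. By the sharp Poincaré inequality on H^1_0 of an interval of length L, ∫(u')² ≥ (π/L)²∫u² with equality for the first sine mode sin(π(x−x₀)/L) (x₀ the left endpoint), so the inequality holds for all u iff (1−α)(π/L)² ≥ α − c, i.e. α ≤ ((π/L)² + c)/((π/L)² + 1) = (1 + c(L/π)²)/(1 + (L/π)²). With (π/L)² = 1 and c = 1/6, the largest admissible constant is α = ((π/L)² + c)/((π/L)² + 1).
Simplifying, α = 7/12.


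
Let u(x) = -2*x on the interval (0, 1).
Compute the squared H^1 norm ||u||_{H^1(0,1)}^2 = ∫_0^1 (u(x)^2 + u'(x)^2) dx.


||u||_{H^1}^2 = 16/3

The H^1 norm (squared) on an interval (0, L) is
  ||u||_{H^1}^2 = ∫_0^L u(x)^2 dx + ∫_0^L u'(x)^2 dx.
Compute u'(x) = -2.
Then u(x)^2 = 4*x**2 and u'(x)^2 = 4.
Integrate each monomial from 0 to 1 using ∫_0^1 c·x^n dx = c·1^(n+1)/(n+1):
  ∫_0^1 u(x)^2 dx = ∫_0^1 (4*x^2) dx. Term by term:
    ∫_0^1 4*x^2 dx = 4/3.
  ∫_0^1 u'(x)^2 dx = ∫_0^1 (4) dx. Term by term:
    ∫_0^1 4 dx = 4.
Adding: ||u||_{H^1}^2 = 4/3 + 4 = 16/3.


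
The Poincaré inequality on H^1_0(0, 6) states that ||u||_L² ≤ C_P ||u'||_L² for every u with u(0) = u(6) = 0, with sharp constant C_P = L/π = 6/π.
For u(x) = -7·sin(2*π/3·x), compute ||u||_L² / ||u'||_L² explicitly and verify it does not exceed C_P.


||u||_L² / ||u'||_L² = 3/(2*π) < C_P = 6/π.

u(x) = -7·sin(2*π/3·x), so u'(x) = -14*π*cos(2*π*x/3)/3.
Writing u(x) = A·sin(kπx/L) with A = -7 and k = 4, use ∫_0^L sin²(kπx/L) dx = L/2 and ∫_0^L cos²(kπx/L) dx = L/2.
u² = 49·sin²(2*π/3·x) and (u')² = 196*π^2/9·cos²(2*π/3·x), and each of sin², cos² integrates to L/2 = 3 over (0, 6).
∫_0^6 u² dx = 147, so ||u||_L² = 7*sqrt(3).
∫_0^6 (u')² dx = 196*π^2/3, so ||u'||_L² = 14*sqrt(3)*π/3.
Ratio ||u||_L² / ||u'||_L² = 3/(2*π).
Sharp Poincaré constant on H^1_0(0, 6) is C_P = L/π = 6/π, achieved by sin(π/6·x).
This is the k = 4 harmonic; the ratio L/(kπ) is strictly less than C_P = L/π, consistent with the sharp inequality ||u||_L² ≤ C_P ||u'||_L².
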